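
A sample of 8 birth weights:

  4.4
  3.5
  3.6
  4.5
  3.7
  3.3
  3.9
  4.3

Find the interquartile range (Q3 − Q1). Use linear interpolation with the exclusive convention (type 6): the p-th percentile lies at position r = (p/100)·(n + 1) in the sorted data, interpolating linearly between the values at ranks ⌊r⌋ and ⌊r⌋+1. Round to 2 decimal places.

0.85

Sorted: 3.3, 3.5, 3.6, 3.7, 3.9, 4.3, 4.4, 4.5.
n = 8.
P25: r = 2.25; ranks 2–3 are 3.5, 3.6; interpolating gives 3.525.
P75: r = 6.75; ranks 6–7 are 4.3, 4.4; interpolating gives 4.375.
Difference: 4.375 − 3.525 = 0.85.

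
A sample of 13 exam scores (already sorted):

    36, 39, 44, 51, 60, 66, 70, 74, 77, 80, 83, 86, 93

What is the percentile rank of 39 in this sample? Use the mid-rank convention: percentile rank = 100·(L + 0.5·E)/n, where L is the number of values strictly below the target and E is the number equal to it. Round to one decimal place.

Count below 39: L = 1; count equal: E = 1; n = 13.
Percentile rank = 100·(1 + 0.5·1)/13 = 100·1.5/13 = 11.54.

11.5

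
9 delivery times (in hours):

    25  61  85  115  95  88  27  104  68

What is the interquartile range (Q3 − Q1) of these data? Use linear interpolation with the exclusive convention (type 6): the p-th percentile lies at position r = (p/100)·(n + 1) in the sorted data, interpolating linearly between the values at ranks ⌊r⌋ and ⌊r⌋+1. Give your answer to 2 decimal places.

55.50

Sorted: 25, 27, 61, 68, 85, 88, 95, 104, 115.
n = 9.
P25: r = 2.5; ranks 2–3 are 27, 61; interpolating gives 44.
P75: r = 7.5; ranks 7–8 are 95, 104; interpolating gives 99.5.
Difference: 99.5 − 44 = 55.5.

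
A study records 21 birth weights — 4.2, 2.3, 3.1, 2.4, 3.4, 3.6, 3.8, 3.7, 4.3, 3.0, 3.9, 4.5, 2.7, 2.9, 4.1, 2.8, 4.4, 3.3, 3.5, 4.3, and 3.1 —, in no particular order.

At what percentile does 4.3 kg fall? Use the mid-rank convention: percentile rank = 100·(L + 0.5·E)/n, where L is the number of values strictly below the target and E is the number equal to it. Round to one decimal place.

85.7

Sorted: 2.3, 2.4, 2.7, 2.8, 2.9, 3.0, 3.1, 3.1, 3.3, 3.4, 3.5, 3.6, 3.7, 3.8, 3.9, 4.1, 4.2, 4.3, 4.3, 4.4, 4.5.
Count below 4.3: L = 17; count equal: E = 2; n = 21.
Percentile rank = 100·(17 + 0.5·2)/21 = 100·18/21 = 85.71.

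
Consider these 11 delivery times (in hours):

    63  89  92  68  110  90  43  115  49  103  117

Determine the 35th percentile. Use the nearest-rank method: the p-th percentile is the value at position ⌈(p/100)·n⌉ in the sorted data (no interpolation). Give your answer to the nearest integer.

68

Sorted: 43, 49, 63, 68, 89, 90, 92, 103, 110, 115, 117.
n = 11.
Position = ⌈35/100 · 11⌉ = ⌈3.85⌉ = 4.
The value at rank 4 is 68.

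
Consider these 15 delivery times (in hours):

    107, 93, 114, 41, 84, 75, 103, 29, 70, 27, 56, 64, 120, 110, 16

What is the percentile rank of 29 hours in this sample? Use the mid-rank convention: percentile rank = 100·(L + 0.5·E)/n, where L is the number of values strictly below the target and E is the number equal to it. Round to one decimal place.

Sorted: 16, 27, 29, 41, 56, 64, 70, 75, 84, 93, 103, 107, 110, 114, 120.
Count below 29: L = 2; count equal: E = 1; n = 15.
Percentile rank = 100·(2 + 0.5·1)/15 = 100·2.5/15 = 16.67.

16.7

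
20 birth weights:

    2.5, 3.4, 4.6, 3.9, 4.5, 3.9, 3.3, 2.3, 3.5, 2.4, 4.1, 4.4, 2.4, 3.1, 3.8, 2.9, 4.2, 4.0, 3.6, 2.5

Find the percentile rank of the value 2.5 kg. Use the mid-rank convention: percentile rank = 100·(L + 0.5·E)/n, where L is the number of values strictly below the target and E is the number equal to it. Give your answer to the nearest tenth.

Sorted: 2.3, 2.4, 2.4, 2.5, 2.5, 2.9, 3.1, 3.3, 3.4, 3.5, 3.6, 3.8, 3.9, 3.9, 4.0, 4.1, 4.2, 4.4, 4.5, 4.6.
Count below 2.5: L = 3; count equal: E = 2; n = 20.
Percentile rank = 100·(3 + 0.5·2)/20 = 100·4/20 = 20.

20.0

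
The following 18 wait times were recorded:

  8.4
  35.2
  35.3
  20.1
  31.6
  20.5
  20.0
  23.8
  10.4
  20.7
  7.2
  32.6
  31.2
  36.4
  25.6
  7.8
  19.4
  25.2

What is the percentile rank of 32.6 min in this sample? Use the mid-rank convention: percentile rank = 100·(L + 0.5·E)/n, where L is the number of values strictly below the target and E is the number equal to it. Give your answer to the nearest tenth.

Sorted: 7.2, 7.8, 8.4, 10.4, 19.4, 20.0, 20.1, 20.5, 20.7, 23.8, 25.2, 25.6, 31.2, 31.6, 32.6, 35.2, 35.3, 36.4.
Count below 32.6: L = 14; count equal: E = 1; n = 18.
Percentile rank = 100·(14 + 0.5·1)/18 = 100·14.5/18 = 80.56.

80.6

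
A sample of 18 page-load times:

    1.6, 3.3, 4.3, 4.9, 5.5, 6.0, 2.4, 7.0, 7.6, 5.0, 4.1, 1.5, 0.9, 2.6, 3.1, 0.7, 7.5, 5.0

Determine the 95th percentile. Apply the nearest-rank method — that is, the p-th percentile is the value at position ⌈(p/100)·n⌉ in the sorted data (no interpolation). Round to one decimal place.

Sorted: 0.7, 0.9, 1.5, 1.6, 2.4, 2.6, 3.1, 3.3, 4.1, 4.3, 4.9, 5.0, 5.0, 5.5, 6.0, 7.0, 7.5, 7.6.
n = 18.
Position = ⌈95/100 · 18⌉ = ⌈17.1⌉ = 18.
The value at rank 18 is 7.6.

7.6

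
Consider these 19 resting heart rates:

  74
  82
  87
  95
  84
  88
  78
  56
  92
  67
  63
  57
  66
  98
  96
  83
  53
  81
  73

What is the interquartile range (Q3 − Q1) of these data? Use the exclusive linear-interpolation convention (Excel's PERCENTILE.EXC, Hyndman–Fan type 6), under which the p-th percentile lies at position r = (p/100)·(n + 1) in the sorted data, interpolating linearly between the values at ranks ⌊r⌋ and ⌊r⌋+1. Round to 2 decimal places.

22.00

Sorted: 53, 56, 57, 63, 66, 67, 73, 74, 78, 81, 82, 83, 84, 87, 88, 92, 95, 96, 98.
n = 19.
P25: r = 5 (integer) → 66.
P75: r = 15 (integer) → 88.
Difference: 88 − 66 = 22.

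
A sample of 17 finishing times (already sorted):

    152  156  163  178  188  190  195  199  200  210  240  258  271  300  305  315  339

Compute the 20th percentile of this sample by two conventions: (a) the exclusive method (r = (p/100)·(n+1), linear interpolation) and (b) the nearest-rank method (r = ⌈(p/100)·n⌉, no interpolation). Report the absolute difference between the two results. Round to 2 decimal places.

6.00

n = 17.
(a) r = 3.6; between ranks 3 (163) and 4 (178): 172.
(b) the nearest-rank method: rank 4 → 178.
|172 − 178| = 6.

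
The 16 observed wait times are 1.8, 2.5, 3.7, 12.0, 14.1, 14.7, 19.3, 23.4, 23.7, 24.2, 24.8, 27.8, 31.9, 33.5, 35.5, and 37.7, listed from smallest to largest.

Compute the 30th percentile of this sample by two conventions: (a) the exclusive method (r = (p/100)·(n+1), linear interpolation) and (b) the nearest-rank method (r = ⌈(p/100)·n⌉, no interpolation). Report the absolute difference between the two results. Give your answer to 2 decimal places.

0.06

n = 16.
(a) r = 5.1; between ranks 5 (14.1) and 6 (14.7): 14.16.
(b) the nearest-rank method: rank 5 → 14.1.
|14.16 − 14.1| = 0.06.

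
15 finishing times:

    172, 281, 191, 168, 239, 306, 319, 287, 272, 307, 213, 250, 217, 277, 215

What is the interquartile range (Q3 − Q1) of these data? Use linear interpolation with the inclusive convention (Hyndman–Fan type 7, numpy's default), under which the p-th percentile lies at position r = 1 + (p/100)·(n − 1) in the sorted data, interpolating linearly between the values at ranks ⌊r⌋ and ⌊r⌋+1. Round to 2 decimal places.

70.00

Sorted: 168, 172, 191, 213, 215, 217, 239, 250, 272, 277, 281, 287, 306, 307, 319.
n = 15.
P25: r = 4.5; ranks 4–5 are 213, 215; interpolating gives 214.
P75: r = 11.5; ranks 11–12 are 281, 287; interpolating gives 284.
Difference: 284 − 214 = 70.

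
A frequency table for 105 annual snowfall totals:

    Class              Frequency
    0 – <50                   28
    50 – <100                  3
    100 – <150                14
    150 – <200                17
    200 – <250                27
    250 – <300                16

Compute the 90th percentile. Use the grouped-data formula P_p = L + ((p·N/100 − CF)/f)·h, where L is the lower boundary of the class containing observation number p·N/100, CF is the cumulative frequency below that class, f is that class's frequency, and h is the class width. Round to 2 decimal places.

267.19

N = 105; target position k = 90/100 · 105 = 94.5.
Cumulative frequencies: 28, 31, 45, 62, 89, 105.
Observation 94.5 falls in the class 250 – <300.
L = 250, CF = 89, f = 16, h = 50.
P90 = 250 + ((94.5 − 89)/16)·50 = 250 + 17.1875 = 267.188.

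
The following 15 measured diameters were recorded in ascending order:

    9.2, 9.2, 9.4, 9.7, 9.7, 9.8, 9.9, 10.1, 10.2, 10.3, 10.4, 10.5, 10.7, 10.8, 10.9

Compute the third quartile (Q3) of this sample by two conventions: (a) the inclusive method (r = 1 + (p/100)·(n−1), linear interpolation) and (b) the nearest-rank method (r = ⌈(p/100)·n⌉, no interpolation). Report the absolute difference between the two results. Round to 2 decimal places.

n = 15.
(a) r = 11.5; between ranks 11 (10.4) and 12 (10.5): 10.45.
(b) the nearest-rank method: rank 12 → 10.5.
|10.45 − 10.5| = 0.05.

0.05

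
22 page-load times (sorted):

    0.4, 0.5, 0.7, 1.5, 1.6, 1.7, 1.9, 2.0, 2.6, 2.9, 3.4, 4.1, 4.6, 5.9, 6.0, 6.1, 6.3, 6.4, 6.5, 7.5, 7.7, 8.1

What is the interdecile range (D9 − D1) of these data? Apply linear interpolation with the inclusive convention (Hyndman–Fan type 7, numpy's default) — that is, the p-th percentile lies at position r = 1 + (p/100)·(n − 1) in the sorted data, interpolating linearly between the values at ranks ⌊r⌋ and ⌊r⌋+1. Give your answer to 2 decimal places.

n = 22.
P10: r = 3.1; ranks 3–4 are 0.7, 1.5; interpolating gives 0.78.
P90: r = 19.9; ranks 19–20 are 6.5, 7.5; interpolating gives 7.4.
Difference: 7.4 − 0.78 = 6.62.

6.62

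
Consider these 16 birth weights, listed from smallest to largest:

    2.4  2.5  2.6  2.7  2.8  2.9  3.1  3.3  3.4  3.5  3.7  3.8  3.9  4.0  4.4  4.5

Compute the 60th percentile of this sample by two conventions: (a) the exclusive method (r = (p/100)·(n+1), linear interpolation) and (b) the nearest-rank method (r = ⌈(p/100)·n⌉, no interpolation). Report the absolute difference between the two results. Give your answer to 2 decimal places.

0.04

n = 16.
(a) r = 10.2; between ranks 10 (3.5) and 11 (3.7): 3.54.
(b) the nearest-rank method: rank 10 → 3.5.
|3.54 − 3.5| = 0.04.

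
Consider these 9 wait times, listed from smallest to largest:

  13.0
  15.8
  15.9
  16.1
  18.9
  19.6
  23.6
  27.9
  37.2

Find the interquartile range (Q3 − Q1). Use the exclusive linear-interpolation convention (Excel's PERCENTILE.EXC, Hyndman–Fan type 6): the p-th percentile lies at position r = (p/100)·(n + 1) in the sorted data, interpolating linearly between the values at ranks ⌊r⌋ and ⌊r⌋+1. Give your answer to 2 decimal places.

9.90

n = 9.
P25: r = 2.5; ranks 2–3 are 15.8, 15.9; interpolating gives 15.85.
P75: r = 7.5; ranks 7–8 are 23.6, 27.9; interpolating gives 25.75.
Difference: 25.75 − 15.85 = 9.9.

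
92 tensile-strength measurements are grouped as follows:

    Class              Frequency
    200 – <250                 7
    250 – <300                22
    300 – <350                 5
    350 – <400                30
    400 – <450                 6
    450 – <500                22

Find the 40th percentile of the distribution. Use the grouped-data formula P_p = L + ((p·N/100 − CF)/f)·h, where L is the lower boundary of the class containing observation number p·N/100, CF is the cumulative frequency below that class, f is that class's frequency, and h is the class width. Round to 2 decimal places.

354.67

N = 92; target position k = 40/100 · 92 = 36.8.
Cumulative frequencies: 7, 29, 34, 64, 70, 92.
Observation 36.8 falls in the class 350 – <400.
L = 350, CF = 34, f = 30, h = 50.
P40 = 350 + ((36.8 − 34)/30)·50 = 350 + 4.66667 = 354.667.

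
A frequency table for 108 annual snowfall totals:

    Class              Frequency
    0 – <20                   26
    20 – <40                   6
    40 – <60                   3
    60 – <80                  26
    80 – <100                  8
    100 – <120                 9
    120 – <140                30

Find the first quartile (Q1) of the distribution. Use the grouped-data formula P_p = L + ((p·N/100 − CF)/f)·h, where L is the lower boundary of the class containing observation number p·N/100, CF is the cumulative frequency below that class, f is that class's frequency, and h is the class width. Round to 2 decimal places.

23.33

N = 108; target position k = 25/100 · 108 = 27.
Cumulative frequencies: 26, 32, 35, 61, 69, 78, 108.
Observation 27 falls in the class 20 – <40.
L = 20, CF = 26, f = 6, h = 20.
P25 = 20 + ((27 − 26)/6)·20 = 20 + 3.33333 = 23.3333.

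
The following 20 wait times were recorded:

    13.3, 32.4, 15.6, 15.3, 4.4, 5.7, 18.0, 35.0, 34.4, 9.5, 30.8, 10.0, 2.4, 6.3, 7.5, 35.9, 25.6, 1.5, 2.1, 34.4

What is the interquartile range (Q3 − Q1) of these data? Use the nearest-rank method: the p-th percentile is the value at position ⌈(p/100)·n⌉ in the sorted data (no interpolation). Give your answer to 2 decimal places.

25.10

Sorted: 1.5, 2.1, 2.4, 4.4, 5.7, 6.3, 7.5, 9.5, 10.0, 13.3, 15.3, 15.6, 18.0, 25.6, 30.8, 32.4, 34.4, 34.4, 35.0, 35.9.
n = 20.
P25: rank ⌈25/100·20⌉ = 5 → 5.7.
P75: rank ⌈75/100·20⌉ = 15 → 30.8.
Difference: 30.8 − 5.7 = 25.1.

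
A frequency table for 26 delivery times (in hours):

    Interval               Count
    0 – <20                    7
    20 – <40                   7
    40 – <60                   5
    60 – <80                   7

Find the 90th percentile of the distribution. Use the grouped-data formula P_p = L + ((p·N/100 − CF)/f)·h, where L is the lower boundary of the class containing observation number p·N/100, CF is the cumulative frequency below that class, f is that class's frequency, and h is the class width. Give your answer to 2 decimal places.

N = 26; target position k = 90/100 · 26 = 23.4.
Cumulative frequencies: 7, 14, 19, 26.
Observation 23.4 falls in the class 60 – <80.
L = 60, CF = 19, f = 7, h = 20.
P90 = 60 + ((23.4 − 19)/7)·20 = 60 + 12.5714 = 72.5714.

72.57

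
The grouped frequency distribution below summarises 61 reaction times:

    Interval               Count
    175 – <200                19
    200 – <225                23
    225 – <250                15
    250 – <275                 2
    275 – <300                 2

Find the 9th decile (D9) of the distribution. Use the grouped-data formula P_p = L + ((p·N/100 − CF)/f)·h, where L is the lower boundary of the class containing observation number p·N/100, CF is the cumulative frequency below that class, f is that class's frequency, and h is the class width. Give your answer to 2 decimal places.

N = 61; target position k = 90/100 · 61 = 54.9.
Cumulative frequencies: 19, 42, 57, 59, 61.
Observation 54.9 falls in the class 225 – <250.
L = 225, CF = 42, f = 15, h = 25.
P90 = 225 + ((54.9 − 42)/15)·25 = 225 + 21.5 = 246.5.

246.50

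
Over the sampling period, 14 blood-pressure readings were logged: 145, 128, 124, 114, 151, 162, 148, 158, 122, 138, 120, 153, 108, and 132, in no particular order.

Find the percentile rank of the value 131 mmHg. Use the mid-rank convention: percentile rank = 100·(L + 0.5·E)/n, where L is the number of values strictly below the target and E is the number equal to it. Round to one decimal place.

42.9

Sorted: 108, 114, 120, 122, 124, 128, 132, 138, 145, 148, 151, 153, 158, 162.
Count below 131: L = 6; count equal: E = 0; n = 14.
Percentile rank = 100·(6 + 0.5·0)/14 = 100·6/14 = 42.86.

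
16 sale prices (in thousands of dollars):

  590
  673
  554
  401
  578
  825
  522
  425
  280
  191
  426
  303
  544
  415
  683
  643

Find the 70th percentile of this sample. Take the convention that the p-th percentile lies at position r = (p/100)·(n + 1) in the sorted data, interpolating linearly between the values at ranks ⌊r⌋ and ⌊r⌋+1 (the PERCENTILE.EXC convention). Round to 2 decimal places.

588.80

Sorted: 191, 280, 303, 401, 415, 425, 426, 522, 544, 554, 578, 590, 643, 673, 683, 825.
n = 16.
r = (70/100)·(16 + 1) = 11.9.
Rank 11 is 578 and rank 12 is 590.
Interpolate: 578 + 0.9·(590 − 578) = 578 + 0.9·12 = 588.8.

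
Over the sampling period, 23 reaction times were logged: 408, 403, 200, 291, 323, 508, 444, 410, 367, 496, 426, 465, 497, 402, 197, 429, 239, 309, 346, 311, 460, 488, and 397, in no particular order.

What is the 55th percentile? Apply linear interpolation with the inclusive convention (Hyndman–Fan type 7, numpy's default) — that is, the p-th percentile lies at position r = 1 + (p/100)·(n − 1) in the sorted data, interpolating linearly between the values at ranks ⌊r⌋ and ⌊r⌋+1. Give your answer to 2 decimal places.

Sorted: 197, 200, 239, 291, 309, 311, 323, 346, 367, 397, 402, 403, 408, 410, 426, 429, 444, 460, 465, 488, 496, 497, 508.
n = 23.
r = 1 + (55/100)·(23 − 1) = 1 + 12.1 = 13.1.
Rank 13 is 408 and rank 14 is 410.
Interpolate: 408 + 0.1·(410 − 408) = 408 + 0.1·2 = 408.2.

408.20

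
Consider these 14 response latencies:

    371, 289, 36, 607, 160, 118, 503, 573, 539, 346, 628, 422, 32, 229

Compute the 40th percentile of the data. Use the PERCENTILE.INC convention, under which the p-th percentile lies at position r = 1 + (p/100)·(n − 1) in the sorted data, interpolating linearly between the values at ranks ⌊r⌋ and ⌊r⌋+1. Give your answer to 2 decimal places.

300.40

Sorted: 32, 36, 118, 160, 229, 289, 346, 371, 422, 503, 539, 573, 607, 628.
n = 14.
r = 1 + (40/100)·(14 − 1) = 1 + 5.2 = 6.2.
Rank 6 is 289 and rank 7 is 346.
Interpolate: 289 + 0.2·(346 − 289) = 289 + 0.2·57 = 300.4.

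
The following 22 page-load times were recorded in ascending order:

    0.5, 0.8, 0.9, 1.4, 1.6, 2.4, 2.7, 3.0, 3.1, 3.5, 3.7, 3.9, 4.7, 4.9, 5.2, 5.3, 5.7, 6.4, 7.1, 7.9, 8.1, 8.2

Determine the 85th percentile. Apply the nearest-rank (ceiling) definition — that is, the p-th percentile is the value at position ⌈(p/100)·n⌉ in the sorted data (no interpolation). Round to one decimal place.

n = 22.
Position = ⌈85/100 · 22⌉ = ⌈18.7⌉ = 19.
The value at rank 19 is 7.1.

7.1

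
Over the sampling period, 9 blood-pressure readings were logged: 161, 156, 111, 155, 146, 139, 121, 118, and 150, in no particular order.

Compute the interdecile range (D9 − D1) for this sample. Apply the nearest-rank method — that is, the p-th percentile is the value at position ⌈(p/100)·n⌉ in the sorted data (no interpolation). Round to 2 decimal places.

Sorted: 111, 118, 121, 139, 146, 150, 155, 156, 161.
n = 9.
P10: rank ⌈10/100·9⌉ = 1 → 111.
P90: rank ⌈90/100·9⌉ = 9 → 161.
Difference: 161 − 111 = 50.

50.00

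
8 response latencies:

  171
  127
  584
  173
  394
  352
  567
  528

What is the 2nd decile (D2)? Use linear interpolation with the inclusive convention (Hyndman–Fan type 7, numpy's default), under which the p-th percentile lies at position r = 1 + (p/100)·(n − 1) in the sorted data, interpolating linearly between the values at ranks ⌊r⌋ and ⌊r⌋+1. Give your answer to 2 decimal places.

Sorted: 127, 171, 173, 352, 394, 528, 567, 584.
n = 8.
r = 1 + (20/100)·(8 − 1) = 1 + 1.4 = 2.4.
Rank 2 is 171 and rank 3 is 173.
Interpolate: 171 + 0.4·(173 − 171) = 171 + 0.4·2 = 171.8.

171.80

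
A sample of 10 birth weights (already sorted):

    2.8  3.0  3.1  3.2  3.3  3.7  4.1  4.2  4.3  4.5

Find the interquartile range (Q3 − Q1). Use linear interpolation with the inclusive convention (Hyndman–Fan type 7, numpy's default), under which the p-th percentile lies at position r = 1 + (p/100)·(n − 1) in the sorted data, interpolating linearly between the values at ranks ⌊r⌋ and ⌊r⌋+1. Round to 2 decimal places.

n = 10.
P25: r = 3.25; ranks 3–4 are 3.1, 3.2; interpolating gives 3.125.
P75: r = 7.75; ranks 7–8 are 4.1, 4.2; interpolating gives 4.175.
Difference: 4.175 − 3.125 = 1.05.

1.05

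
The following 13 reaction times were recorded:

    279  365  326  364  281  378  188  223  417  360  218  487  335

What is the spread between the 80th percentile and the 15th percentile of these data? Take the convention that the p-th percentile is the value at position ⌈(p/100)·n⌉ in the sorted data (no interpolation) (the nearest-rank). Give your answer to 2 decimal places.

160.00

Sorted: 188, 218, 223, 279, 281, 326, 335, 360, 364, 365, 378, 417, 487.
n = 13.
P15: rank ⌈15/100·13⌉ = 2 → 218.
P80: rank ⌈80/100·13⌉ = 11 → 378.
Difference: 378 − 218 = 160.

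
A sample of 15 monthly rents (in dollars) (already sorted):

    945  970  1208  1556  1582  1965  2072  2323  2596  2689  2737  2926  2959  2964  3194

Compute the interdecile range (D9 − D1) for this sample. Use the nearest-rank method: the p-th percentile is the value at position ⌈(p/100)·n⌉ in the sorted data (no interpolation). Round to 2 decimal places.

n = 15.
P10: rank ⌈10/100·15⌉ = 2 → 970.
P90: rank ⌈90/100·15⌉ = 14 → 2964.
Difference: 2964 − 970 = 1994.

1994.00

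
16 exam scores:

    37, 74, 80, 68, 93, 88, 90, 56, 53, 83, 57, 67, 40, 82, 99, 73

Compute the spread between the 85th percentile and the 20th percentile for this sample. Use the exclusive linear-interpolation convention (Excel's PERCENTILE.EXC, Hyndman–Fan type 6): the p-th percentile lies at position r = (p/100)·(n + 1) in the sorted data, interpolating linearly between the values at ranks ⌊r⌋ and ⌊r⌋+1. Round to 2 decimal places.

37.15

Sorted: 37, 40, 53, 56, 57, 67, 68, 73, 74, 80, 82, 83, 88, 90, 93, 99.
n = 16.
P20: r = 3.4; ranks 3–4 are 53, 56; interpolating gives 54.2.
P85: r = 14.45; ranks 14–15 are 90, 93; interpolating gives 91.35.
Difference: 91.35 − 54.2 = 37.15.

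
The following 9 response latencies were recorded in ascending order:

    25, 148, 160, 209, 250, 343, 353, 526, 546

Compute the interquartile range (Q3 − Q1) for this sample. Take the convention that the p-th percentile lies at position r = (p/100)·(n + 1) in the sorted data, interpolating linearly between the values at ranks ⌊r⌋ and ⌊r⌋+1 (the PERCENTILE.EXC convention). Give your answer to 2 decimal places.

285.50

n = 9.
P25: r = 2.5; ranks 2–3 are 148, 160; interpolating gives 154.
P75: r = 7.5; ranks 7–8 are 353, 526; interpolating gives 439.5.
Difference: 439.5 − 154 = 285.5.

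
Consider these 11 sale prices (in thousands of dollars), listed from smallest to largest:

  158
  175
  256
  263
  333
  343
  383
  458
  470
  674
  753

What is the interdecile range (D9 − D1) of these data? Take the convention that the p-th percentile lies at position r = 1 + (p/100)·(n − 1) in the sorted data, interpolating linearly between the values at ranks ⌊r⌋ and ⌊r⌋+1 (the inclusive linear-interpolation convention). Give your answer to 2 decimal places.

499.00

n = 11.
P10: r = 2 (integer) → 175.
P90: r = 10 (integer) → 674.
Difference: 674 − 175 = 499.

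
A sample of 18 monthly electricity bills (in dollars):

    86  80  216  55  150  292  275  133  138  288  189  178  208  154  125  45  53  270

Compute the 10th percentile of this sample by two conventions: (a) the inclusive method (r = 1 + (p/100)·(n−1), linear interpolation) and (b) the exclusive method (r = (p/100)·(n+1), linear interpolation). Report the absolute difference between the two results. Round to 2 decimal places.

Sorted: 45, 53, 55, 80, 86, 125, 133, 138, 150, 154, 178, 189, 208, 216, 270, 275, 288, 292.
n = 18.
(a) r = 2.7; between ranks 2 (53) and 3 (55): 54.4.
(b) r = 1.9; between ranks 1 (45) and 2 (53): 52.2.
|54.4 − 52.2| = 2.2.

2.20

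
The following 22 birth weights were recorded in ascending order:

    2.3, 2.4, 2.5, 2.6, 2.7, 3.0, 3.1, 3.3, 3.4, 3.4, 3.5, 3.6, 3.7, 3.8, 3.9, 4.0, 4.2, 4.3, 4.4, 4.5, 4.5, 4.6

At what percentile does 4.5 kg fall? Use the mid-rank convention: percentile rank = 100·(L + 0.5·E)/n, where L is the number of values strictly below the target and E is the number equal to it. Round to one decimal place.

Count below 4.5: L = 19; count equal: E = 2; n = 22.
Percentile rank = 100·(19 + 0.5·2)/22 = 100·20/22 = 90.91.

90.9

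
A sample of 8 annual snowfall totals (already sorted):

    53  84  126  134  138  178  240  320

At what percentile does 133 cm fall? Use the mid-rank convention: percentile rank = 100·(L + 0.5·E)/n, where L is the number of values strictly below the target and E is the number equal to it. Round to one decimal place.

37.5

Count below 133: L = 3; count equal: E = 0; n = 8.
Percentile rank = 100·(3 + 0.5·0)/8 = 100·3/8 = 37.5.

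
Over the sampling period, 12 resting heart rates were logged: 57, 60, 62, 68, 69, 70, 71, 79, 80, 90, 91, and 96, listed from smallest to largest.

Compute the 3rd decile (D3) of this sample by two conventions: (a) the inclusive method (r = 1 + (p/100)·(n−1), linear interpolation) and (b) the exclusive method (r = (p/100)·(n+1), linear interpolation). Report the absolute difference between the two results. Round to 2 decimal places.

n = 12.
(a) r = 4.3; between ranks 4 (68) and 5 (69): 68.3.
(b) r = 3.9; between ranks 3 (62) and 4 (68): 67.4.
|68.3 − 67.4| = 0.9.

0.90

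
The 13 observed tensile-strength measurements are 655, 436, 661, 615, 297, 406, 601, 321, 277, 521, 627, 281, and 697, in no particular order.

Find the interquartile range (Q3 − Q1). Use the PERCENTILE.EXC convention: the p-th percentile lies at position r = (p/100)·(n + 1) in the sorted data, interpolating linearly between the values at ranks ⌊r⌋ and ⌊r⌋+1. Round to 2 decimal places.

Sorted: 277, 281, 297, 321, 406, 436, 521, 601, 615, 627, 655, 661, 697.
n = 13.
P25: r = 3.5; ranks 3–4 are 297, 321; interpolating gives 309.
P75: r = 10.5; ranks 10–11 are 627, 655; interpolating gives 641.
Difference: 641 − 309 = 332.

332.00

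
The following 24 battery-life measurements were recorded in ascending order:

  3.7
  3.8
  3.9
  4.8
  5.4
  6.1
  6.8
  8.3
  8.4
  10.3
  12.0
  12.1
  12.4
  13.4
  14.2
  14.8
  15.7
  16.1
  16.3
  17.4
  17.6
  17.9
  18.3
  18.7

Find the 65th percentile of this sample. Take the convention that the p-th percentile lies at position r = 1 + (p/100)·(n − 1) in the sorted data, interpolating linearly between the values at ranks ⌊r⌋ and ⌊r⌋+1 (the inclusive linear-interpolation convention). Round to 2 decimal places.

n = 24.
r = 1 + (65/100)·(24 − 1) = 1 + 14.95 = 15.95.
Rank 15 is 14.2 and rank 16 is 14.8.
Interpolate: 14.2 + 0.95·(14.8 − 14.2) = 14.2 + 0.95·0.6 = 14.77.

14.77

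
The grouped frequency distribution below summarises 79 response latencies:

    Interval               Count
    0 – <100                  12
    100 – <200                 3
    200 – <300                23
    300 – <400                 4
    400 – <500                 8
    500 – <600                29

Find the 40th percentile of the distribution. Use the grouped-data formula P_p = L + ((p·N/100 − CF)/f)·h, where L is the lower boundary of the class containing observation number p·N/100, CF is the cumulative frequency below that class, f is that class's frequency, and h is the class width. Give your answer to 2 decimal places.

N = 79; target position k = 40/100 · 79 = 31.6.
Cumulative frequencies: 12, 15, 38, 42, 50, 79.
Observation 31.6 falls in the class 200 – <300.
L = 200, CF = 15, f = 23, h = 100.
P40 = 200 + ((31.6 − 15)/23)·100 = 200 + 72.1739 = 272.174.

272.17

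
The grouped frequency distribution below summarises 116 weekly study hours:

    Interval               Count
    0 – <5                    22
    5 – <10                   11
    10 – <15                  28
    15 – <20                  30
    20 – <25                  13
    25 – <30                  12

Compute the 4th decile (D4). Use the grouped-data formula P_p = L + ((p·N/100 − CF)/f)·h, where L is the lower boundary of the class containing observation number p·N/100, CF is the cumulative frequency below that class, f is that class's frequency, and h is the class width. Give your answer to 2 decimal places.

N = 116; target position k = 40/100 · 116 = 46.4.
Cumulative frequencies: 22, 33, 61, 91, 104, 116.
Observation 46.4 falls in the class 10 – <15.
L = 10, CF = 33, f = 28, h = 5.
P40 = 10 + ((46.4 − 33)/28)·5 = 10 + 2.39286 = 12.3929.

12.39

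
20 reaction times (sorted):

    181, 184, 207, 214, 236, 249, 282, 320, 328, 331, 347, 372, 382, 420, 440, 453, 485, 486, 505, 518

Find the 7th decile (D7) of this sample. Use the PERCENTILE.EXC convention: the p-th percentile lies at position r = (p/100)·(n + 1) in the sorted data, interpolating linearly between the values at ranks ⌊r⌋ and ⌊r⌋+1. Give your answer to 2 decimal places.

434.00

n = 20.
r = (70/100)·(20 + 1) = 14.7.
Rank 14 is 420 and rank 15 is 440.
Interpolate: 420 + 0.7·(440 − 420) = 420 + 0.7·20 = 434.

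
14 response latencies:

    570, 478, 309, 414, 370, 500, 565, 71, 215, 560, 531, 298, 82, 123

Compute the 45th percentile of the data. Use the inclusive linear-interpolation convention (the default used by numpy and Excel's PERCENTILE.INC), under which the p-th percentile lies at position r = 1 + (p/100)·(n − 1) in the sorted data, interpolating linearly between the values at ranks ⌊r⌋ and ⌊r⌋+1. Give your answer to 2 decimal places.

Sorted: 71, 82, 123, 215, 298, 309, 370, 414, 478, 500, 531, 560, 565, 570.
n = 14.
r = 1 + (45/100)·(14 − 1) = 1 + 5.85 = 6.85.
Rank 6 is 309 and rank 7 is 370.
Interpolate: 309 + 0.85·(370 − 309) = 309 + 0.85·61 = 360.85.

360.85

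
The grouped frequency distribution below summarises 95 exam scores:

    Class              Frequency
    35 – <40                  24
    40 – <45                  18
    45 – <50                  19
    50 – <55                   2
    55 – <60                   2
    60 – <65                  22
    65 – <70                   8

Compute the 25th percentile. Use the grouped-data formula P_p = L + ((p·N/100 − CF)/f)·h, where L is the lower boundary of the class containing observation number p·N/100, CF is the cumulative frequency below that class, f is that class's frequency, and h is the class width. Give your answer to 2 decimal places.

N = 95; target position k = 25/100 · 95 = 23.75.
Cumulative frequencies: 24, 42, 61, 63, 65, 87, 95.
Observation 23.75 falls in the class 35 – <40.
L = 35, CF = 0, f = 24, h = 5.
P25 = 35 + ((23.75 − 0)/24)·5 = 35 + 4.94792 = 39.9479.

39.95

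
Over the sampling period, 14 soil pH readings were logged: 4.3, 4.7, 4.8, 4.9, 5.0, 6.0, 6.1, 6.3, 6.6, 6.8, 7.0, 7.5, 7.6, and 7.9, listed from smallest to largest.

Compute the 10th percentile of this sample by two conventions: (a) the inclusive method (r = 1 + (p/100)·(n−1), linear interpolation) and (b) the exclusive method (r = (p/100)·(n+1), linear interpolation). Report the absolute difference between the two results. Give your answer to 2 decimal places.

0.23

n = 14.
(a) r = 2.3; between ranks 2 (4.7) and 3 (4.8): 4.73.
(b) r = 1.5; between ranks 1 (4.3) and 2 (4.7): 4.5.
|4.73 − 4.5| = 0.23.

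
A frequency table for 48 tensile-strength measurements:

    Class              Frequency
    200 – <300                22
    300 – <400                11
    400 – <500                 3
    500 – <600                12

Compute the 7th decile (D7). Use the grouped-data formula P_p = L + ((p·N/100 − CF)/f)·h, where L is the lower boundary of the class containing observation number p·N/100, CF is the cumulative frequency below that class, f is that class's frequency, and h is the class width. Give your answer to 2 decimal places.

420.00

N = 48; target position k = 70/100 · 48 = 33.6.
Cumulative frequencies: 22, 33, 36, 48.
Observation 33.6 falls in the class 400 – <500.
L = 400, CF = 33, f = 3, h = 100.
P70 = 400 + ((33.6 − 33)/3)·100 = 400 + 20 = 420.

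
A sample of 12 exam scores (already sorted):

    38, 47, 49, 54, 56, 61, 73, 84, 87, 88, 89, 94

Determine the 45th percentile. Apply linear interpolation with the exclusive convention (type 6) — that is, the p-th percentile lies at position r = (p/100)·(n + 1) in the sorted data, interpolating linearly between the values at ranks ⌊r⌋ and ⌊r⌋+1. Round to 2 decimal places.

n = 12.
r = (45/100)·(12 + 1) = 5.85.
Rank 5 is 56 and rank 6 is 61.
Interpolate: 56 + 0.85·(61 − 56) = 56 + 0.85·5 = 60.25.

60.25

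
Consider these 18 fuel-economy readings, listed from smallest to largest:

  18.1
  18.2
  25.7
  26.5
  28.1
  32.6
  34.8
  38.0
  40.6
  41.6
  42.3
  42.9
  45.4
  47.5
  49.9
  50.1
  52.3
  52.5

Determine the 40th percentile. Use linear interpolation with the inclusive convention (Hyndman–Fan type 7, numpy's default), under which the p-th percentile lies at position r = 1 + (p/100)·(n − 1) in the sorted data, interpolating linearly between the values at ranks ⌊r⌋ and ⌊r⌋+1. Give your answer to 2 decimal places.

n = 18.
r = 1 + (40/100)·(18 − 1) = 1 + 6.8 = 7.8.
Rank 7 is 34.8 and rank 8 is 38.0.
Interpolate: 34.8 + 0.8·(38.0 − 34.8) = 34.8 + 0.8·3.2 = 37.36.

37.36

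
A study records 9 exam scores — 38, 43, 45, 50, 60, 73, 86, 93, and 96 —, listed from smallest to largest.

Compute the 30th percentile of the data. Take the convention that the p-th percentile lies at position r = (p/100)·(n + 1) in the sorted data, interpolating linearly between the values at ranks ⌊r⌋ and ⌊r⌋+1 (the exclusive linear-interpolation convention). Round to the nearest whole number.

n = 9.
r = (30/100)·(9 + 1) = 3.
r is an integer, so P30 is the value at rank 3: 45.

45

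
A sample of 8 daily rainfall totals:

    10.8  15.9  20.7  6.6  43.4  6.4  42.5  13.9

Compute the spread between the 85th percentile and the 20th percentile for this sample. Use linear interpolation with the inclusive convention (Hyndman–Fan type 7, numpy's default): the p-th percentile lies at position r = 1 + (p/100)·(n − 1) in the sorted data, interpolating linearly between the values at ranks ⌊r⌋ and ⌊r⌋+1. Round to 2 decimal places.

Sorted: 6.4, 6.6, 10.8, 13.9, 15.9, 20.7, 42.5, 43.4.
n = 8.
P20: r = 2.4; ranks 2–3 are 6.6, 10.8; interpolating gives 8.28.
P85: r = 6.95; ranks 6–7 are 20.7, 42.5; interpolating gives 41.41.
Difference: 41.41 − 8.28 = 33.13.

33.13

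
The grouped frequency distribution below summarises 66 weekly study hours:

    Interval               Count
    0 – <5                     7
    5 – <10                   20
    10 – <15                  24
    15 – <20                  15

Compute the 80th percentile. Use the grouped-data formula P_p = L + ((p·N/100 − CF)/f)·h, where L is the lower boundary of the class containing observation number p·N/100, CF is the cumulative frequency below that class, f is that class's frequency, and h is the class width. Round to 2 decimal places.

15.60

N = 66; target position k = 80/100 · 66 = 52.8.
Cumulative frequencies: 7, 27, 51, 66.
Observation 52.8 falls in the class 15 – <20.
L = 15, CF = 51, f = 15, h = 5.
P80 = 15 + ((52.8 − 51)/15)·5 = 15 + 0.6 = 15.6.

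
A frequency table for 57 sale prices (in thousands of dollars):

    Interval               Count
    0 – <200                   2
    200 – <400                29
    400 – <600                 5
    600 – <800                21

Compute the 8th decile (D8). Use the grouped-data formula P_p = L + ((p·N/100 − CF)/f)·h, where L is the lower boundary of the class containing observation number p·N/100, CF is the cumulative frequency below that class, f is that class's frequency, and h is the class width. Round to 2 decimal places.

691.43

N = 57; target position k = 80/100 · 57 = 45.6.
Cumulative frequencies: 2, 31, 36, 57.
Observation 45.6 falls in the class 600 – <800.
L = 600, CF = 36, f = 21, h = 200.
P80 = 600 + ((45.6 − 36)/21)·200 = 600 + 91.4286 = 691.429.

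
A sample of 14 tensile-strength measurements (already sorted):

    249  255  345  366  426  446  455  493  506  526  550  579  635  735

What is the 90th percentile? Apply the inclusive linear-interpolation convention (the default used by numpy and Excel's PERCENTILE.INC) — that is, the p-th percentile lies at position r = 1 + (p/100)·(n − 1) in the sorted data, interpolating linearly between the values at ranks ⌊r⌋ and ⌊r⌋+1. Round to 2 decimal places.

618.20

n = 14.
r = 1 + (90/100)·(14 − 1) = 1 + 11.7 = 12.7.
Rank 12 is 579 and rank 13 is 635.
Interpolate: 579 + 0.7·(635 − 579) = 579 + 0.7·56 = 618.2.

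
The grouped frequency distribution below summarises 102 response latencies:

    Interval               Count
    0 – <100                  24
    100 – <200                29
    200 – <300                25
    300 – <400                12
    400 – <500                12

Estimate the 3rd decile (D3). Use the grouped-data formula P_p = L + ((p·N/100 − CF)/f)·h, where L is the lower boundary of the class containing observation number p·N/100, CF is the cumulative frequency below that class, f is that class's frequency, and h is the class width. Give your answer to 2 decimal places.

N = 102; target position k = 30/100 · 102 = 30.6.
Cumulative frequencies: 24, 53, 78, 90, 102.
Observation 30.6 falls in the class 100 – <200.
L = 100, CF = 24, f = 29, h = 100.
P30 = 100 + ((30.6 − 24)/29)·100 = 100 + 22.7586 = 122.759.

122.76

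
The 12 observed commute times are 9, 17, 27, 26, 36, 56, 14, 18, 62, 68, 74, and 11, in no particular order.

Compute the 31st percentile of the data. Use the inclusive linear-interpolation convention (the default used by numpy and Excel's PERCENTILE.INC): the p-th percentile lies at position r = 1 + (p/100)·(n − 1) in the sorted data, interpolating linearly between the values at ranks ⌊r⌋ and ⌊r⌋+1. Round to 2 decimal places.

Sorted: 9, 11, 14, 17, 18, 26, 27, 36, 56, 62, 68, 74.
n = 12.
r = 1 + (31/100)·(12 − 1) = 1 + 3.41 = 4.41.
Rank 4 is 17 and rank 5 is 18.
Interpolate: 17 + 0.41·(18 − 17) = 17 + 0.41·1 = 17.41.

17.41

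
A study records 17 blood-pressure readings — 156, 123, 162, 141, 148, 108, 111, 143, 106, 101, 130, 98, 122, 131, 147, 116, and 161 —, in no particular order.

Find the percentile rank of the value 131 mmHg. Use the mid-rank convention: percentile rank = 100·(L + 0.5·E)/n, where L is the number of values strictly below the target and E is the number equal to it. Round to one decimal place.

Sorted: 98, 101, 106, 108, 111, 116, 122, 123, 130, 131, 141, 143, 147, 148, 156, 161, 162.
Count below 131: L = 9; count equal: E = 1; n = 17.
Percentile rank = 100·(9 + 0.5·1)/17 = 100·9.5/17 = 55.88.

55.9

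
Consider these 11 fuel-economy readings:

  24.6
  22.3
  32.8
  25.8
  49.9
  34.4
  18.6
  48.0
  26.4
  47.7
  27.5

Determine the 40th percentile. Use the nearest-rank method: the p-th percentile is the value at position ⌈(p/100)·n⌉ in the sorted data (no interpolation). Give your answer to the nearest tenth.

26.4

Sorted: 18.6, 22.3, 24.6, 25.8, 26.4, 27.5, 32.8, 34.4, 47.7, 48.0, 49.9.
n = 11.
Position = ⌈40/100 · 11⌉ = ⌈4.4⌉ = 5.
The value at rank 5 is 26.4.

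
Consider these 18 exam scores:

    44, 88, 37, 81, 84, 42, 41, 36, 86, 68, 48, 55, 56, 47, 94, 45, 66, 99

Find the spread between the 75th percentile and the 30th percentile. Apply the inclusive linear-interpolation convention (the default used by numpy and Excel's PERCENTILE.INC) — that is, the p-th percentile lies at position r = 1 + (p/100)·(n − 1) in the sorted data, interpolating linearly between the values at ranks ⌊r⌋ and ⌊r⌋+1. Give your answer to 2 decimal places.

Sorted: 36, 37, 41, 42, 44, 45, 47, 48, 55, 56, 66, 68, 81, 84, 86, 88, 94, 99.
n = 18.
P30: r = 6.1; ranks 6–7 are 45, 47; interpolating gives 45.2.
P75: r = 13.75; ranks 13–14 are 81, 84; interpolating gives 83.25.
Difference: 83.25 − 45.2 = 38.05.

38.05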